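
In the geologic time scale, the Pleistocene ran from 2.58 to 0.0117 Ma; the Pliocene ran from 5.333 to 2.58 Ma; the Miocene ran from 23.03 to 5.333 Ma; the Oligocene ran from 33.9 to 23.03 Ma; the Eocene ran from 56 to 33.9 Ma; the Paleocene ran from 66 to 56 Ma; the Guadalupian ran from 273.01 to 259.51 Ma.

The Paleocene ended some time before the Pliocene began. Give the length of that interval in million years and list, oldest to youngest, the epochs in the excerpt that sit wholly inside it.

50.667 million years; Eocene, Oligocene, Miocene

The Paleocene closes at 56 Ma and the Pliocene opens at 5.333 Ma, so the interval is 56 − 5.333 = 50.667 Myr.
An epoch fits inside if it starts at or after 56 Ma and ends at or before 5.333 Ma; oldest first that gives Eocene, Oligocene, Miocene.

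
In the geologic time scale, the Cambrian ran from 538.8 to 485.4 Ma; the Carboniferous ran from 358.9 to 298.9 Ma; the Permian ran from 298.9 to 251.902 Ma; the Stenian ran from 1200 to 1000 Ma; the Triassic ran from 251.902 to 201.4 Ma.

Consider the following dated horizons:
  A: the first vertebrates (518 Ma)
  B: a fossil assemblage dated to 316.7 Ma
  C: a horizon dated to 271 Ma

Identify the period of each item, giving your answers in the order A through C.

Match each age against the start–end ranges in the excerpt: A = 518 Ma → Cambrian (538.8–485.4); B = 316.7 Ma → Carboniferous (358.9–298.9); C = 271 Ma → Permian (298.9–251.902).

A — Cambrian; B — Carboniferous; C — Permian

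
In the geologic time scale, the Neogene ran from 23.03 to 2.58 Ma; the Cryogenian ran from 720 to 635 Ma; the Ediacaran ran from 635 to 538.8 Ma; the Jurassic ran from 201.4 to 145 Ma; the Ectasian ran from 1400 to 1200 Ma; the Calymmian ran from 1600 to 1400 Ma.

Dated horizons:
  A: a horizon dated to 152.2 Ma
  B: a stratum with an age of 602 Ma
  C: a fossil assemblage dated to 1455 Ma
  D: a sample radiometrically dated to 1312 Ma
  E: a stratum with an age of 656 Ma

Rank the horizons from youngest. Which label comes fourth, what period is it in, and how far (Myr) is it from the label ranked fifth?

Sorted youngest-first by Ma: A (152.2), B (602), E (656), D (1312), C (1455).
The fourth youngest is D at 1312 Ma, which lies in 1400–1200 Ma: the Ectasian.
The fifth youngest is C at 1455 Ma; separation = |1312 − 1455| = 143 Myr.

D, in the Ectasian; 143 million years to C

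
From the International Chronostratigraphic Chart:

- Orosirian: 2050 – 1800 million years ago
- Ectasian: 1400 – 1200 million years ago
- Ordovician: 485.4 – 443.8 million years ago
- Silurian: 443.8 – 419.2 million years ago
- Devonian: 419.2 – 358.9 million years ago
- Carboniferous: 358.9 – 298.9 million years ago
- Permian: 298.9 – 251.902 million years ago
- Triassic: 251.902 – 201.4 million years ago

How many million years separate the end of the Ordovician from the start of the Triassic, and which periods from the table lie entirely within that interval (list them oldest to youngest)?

191.898 million years; Silurian, Devonian, Carboniferous, Permian

The Ordovician closes at 443.8 Ma and the Triassic opens at 251.902 Ma, so the interval is 443.8 − 251.902 = 191.898 Myr.
A period fits inside if it starts at or after 443.8 Ma and ends at or before 251.902 Ma; oldest first that gives Silurian, Devonian, Carboniferous, Permian.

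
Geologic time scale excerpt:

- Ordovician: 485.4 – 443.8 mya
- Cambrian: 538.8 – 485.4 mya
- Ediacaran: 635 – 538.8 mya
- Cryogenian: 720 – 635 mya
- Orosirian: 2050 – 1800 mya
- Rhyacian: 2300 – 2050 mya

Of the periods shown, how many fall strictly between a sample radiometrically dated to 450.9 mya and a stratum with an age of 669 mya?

669 Ma sits inside the Cryogenian (720–635) and 450.9 Ma inside the Ordovician (485.4–443.8); neither of those is wholly between the two dates.
The listed periods lying completely between them are Ediacaran, Cambrian — 2 in all.

2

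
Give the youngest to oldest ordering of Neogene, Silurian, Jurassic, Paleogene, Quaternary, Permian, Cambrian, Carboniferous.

Group by era (each group listed oldest first) — Paleozoic: Cambrian, Silurian, Carboniferous, Permian; Mesozoic: Jurassic; Cenozoic: Paleogene, Neogene, Quaternary. The eras run Paleozoic → Mesozoic → Cenozoic. Concatenating the groups in that era order and then reversing gives youngest to oldest.

Quaternary, then Neogene, then Paleogene, then Jurassic, then Permian, then Carboniferous, then Silurian, then Cambrian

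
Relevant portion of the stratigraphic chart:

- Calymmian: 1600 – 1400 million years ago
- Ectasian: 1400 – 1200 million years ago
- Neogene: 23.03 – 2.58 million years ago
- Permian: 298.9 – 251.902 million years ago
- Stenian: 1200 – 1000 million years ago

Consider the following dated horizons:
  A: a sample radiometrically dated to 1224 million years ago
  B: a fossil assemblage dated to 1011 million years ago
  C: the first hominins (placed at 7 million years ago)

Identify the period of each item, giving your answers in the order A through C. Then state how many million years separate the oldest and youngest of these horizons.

Match each age against the start–end ranges in the excerpt: A = 1224 Ma → Ectasian (1400–1200); B = 1011 Ma → Stenian (1200–1000); C = 7 Ma → Neogene (23.03–2.58).
The largest age is 1224 Ma and the smallest is 7 Ma; their difference is 1217 Myr.

A — Ectasian; B — Stenian; C — Neogene; span 1217 million years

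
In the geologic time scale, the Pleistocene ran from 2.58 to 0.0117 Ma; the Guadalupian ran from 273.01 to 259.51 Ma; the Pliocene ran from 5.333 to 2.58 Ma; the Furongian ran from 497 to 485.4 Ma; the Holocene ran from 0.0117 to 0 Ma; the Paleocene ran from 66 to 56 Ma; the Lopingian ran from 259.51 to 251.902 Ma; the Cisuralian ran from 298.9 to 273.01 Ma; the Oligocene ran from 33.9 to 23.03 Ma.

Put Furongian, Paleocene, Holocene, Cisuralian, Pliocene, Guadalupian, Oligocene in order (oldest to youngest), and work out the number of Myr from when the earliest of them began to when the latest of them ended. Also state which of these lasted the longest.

Furongian, Cisuralian, Guadalupian, Paleocene, Oligocene, Pliocene, Holocene; total span 497 Myr; longest is Cisuralian

Start ages (Ma): Furongian 497, Cisuralian 298.9, Guadalupian 273.01, Paleocene 66, Oligocene 33.9, Pliocene 5.333, Holocene 0.0117.
Ordered oldest to youngest: Furongian, Cisuralian, Guadalupian, Paleocene, Oligocene, Pliocene, Holocene.
Span = 497 − 0 = 497 Myr.
Durations: Guadalupian 13.5, Holocene 0.0117, Oligocene 10.87, Pliocene 2.753, Paleocene 10, Cisuralian 25.89, Furongian 11.6 → longest is Cisuralian (25.89 Myr).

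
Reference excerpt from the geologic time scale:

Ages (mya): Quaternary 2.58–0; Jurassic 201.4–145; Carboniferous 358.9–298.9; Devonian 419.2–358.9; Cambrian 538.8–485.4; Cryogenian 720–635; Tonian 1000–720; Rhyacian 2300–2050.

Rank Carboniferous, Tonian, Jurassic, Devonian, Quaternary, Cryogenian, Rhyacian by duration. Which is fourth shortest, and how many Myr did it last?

Devonian, 60.3 million years

Start − end for each: Carboniferous 358.9 − 298.9 = 60; Tonian 1000 − 720 = 280; Jurassic 201.4 − 145 = 56.4; Devonian 419.2 − 358.9 = 60.3; Quaternary 2.58 − 0 = 2.58; Cryogenian 720 − 635 = 85; Rhyacian 2300 − 2050 = 250.
Ranking these from shortest: Quaternary < Jurassic < Carboniferous < Devonian < Cryogenian < Rhyacian < Tonian.
Position 4 in that ranking is Devonian, which lasted 60.3 Myr.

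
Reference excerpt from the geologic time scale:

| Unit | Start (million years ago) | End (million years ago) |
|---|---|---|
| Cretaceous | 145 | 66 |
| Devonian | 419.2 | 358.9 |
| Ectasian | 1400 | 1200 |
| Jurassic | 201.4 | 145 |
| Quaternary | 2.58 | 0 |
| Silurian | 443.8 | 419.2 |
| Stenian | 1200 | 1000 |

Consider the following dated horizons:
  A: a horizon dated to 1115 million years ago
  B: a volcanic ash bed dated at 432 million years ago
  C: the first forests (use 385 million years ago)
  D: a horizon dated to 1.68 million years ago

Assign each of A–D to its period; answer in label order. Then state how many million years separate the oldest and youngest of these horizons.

A — Stenian; B — Silurian; C — Devonian; D — Quaternary; span 1113.32 million years

A: 1115 Ma lies in 1200–1000 Ma, so Stenian.
B: 432 Ma lies in 443.8–419.2 Ma, so Silurian.
C: 385 Ma lies in 419.2–358.9 Ma, so Devonian.
D: 1.68 Ma lies in 2.58–0 Ma, so Quaternary.
Oldest = 1115 Ma, youngest = 1.68 Ma → span 1113.32 Myr.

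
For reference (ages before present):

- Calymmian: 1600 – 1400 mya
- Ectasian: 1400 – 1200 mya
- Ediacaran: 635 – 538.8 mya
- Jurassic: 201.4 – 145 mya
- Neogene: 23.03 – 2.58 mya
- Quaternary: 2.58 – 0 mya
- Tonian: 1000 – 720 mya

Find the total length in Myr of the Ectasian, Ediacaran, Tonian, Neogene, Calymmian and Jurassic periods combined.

Each duration: Ectasian = 200; Ediacaran = 96.2; Tonian = 280; Neogene = 20.45; Calymmian = 200; Jurassic = 56.4.
Sum: 200 + 96.2 + 280 + 20.45 + 200 + 56.4 = 853.05 Myr.

853.05 million years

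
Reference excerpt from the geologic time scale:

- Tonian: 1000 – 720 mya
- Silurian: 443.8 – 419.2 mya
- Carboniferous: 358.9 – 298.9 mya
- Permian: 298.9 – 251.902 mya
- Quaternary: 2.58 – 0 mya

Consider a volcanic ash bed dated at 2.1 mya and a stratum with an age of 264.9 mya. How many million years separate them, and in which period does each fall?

Elapsed time: 264.9 − 2.1 = 262.8 Myr.
2.1 Ma lies within 2.58–0 Ma: Quaternary.
264.9 Ma lies within 298.9–251.902 Ma: Permian.

262.8 million years apart; the first in the Quaternary, the second in the Permian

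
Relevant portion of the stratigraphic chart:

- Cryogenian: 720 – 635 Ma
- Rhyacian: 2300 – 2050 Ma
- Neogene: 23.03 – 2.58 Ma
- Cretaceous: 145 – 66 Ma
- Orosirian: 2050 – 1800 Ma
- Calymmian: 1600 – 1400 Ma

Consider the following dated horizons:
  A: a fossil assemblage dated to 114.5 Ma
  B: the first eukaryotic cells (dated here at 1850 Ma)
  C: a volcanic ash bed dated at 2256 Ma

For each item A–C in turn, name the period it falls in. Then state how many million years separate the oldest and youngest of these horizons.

A: 114.5 Ma lies in 145–66 Ma, so Cretaceous.
B: 1850 Ma lies in 2050–1800 Ma, so Orosirian.
C: 2256 Ma lies in 2300–2050 Ma, so Rhyacian.
Oldest = 2256 Ma, youngest = 114.5 Ma → span 2141.5 Myr.

A — Cretaceous; B — Orosirian; C — Rhyacian; span 2141.5 million years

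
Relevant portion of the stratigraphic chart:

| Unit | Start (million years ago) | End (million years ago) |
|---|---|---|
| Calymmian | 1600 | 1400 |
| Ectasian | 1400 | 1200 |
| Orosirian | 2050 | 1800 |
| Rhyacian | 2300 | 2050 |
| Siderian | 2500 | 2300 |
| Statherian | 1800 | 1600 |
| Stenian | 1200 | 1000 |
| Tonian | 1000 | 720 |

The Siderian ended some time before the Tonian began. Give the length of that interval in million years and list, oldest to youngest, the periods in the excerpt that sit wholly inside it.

End of Siderian = 2300 Ma; start of Tonian = 1000 Ma.
Gap = 2300 − 1000 = 1300 Myr.
Periods wholly inside 2300–1000 Ma: Rhyacian (2300–2050), Orosirian (2050–1800), Statherian (1800–1600), Calymmian (1600–1400), Ectasian (1400–1200), Stenian (1200–1000).

1300 million years; Rhyacian, Orosirian, Statherian, Calymmian, Ectasian, Stenian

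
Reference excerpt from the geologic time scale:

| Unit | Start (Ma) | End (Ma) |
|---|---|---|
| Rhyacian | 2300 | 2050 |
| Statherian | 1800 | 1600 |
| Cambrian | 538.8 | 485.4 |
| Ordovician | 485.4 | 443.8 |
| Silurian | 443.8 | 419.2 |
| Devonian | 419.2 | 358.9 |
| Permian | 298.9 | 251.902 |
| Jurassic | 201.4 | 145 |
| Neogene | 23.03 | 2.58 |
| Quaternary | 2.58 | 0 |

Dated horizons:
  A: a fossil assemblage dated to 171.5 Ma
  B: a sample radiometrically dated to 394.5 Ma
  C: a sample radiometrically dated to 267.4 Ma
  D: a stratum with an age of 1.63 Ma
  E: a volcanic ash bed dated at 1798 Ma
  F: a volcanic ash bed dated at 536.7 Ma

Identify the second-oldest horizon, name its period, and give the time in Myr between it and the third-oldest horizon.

Larger Ma means older, so oldest first: E 1798 > F 536.7 > B 394.5 > C 267.4 > A 171.5 > D 1.63.
Counting 2 along gives F (536.7 Ma); the excerpt puts that inside the Cambrian, 538.8–485.4 Ma.
Next in line is B (394.5 Ma), and 536.7 − 394.5 = 142.2 Myr.

F, in the Cambrian; 142.2 million years to B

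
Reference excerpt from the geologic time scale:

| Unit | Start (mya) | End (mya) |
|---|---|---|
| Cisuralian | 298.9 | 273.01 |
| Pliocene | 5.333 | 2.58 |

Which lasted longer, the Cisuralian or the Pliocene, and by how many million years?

Cisuralian, by 23.137 million years

Cisuralian: 298.9 − 273.01 = 25.89 Myr.
Pliocene: 5.333 − 2.58 = 2.753 Myr.
Difference: 25.89 − 2.753 = 23.137 Myr, so the Cisuralian was longer.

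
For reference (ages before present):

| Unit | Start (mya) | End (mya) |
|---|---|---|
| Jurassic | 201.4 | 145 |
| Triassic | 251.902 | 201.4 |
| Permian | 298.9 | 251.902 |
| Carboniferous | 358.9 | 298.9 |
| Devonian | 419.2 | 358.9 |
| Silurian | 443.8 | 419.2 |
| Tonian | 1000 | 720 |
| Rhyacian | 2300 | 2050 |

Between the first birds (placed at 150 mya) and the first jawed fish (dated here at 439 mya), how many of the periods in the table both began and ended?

439 Ma sits inside the Silurian (443.8–419.2) and 150 Ma inside the Jurassic (201.4–145); neither of those is wholly between the two dates.
The listed periods lying completely between them are Devonian, Carboniferous, Permian, Triassic — 4 in all.

4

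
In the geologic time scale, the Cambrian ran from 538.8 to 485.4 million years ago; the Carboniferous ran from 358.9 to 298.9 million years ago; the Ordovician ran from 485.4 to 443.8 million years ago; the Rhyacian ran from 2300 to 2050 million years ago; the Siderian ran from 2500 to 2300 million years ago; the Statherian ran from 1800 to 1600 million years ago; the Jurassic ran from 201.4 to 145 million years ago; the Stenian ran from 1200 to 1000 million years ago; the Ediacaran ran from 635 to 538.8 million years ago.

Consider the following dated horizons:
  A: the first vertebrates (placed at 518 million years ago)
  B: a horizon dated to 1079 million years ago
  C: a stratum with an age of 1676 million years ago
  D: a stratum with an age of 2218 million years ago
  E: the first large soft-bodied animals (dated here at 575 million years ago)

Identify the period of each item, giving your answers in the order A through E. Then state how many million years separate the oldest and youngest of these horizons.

A — Cambrian; B — Stenian; C — Statherian; D — Rhyacian; E — Ediacaran; span 1700 million years

Match each age against the start–end ranges in the excerpt: A = 518 Ma → Cambrian (538.8–485.4); B = 1079 Ma → Stenian (1200–1000); C = 1676 Ma → Statherian (1800–1600); D = 2218 Ma → Rhyacian (2300–2050); E = 575 Ma → Ediacaran (635–538.8).
The largest age is 2218 Ma and the smallest is 518 Ma; their difference is 1700 Myr.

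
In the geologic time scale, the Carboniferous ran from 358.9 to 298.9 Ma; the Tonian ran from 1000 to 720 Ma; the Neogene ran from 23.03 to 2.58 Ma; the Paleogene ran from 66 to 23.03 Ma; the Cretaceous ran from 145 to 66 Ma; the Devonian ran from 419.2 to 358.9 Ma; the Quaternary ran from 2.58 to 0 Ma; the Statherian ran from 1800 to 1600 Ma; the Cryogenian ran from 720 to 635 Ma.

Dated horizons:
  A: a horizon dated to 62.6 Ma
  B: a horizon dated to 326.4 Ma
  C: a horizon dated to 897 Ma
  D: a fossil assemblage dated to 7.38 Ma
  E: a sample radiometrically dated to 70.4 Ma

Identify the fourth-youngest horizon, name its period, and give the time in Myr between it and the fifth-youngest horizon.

Smaller Ma means younger, so youngest first: D 7.38 < A 62.6 < E 70.4 < B 326.4 < C 897.
Counting 4 along gives B (326.4 Ma); the excerpt puts that inside the Carboniferous, 358.9–298.9 Ma.
Next in line is C (897 Ma), and 897 − 326.4 = 570.6 Myr.

B, in the Carboniferous; 570.6 million years to C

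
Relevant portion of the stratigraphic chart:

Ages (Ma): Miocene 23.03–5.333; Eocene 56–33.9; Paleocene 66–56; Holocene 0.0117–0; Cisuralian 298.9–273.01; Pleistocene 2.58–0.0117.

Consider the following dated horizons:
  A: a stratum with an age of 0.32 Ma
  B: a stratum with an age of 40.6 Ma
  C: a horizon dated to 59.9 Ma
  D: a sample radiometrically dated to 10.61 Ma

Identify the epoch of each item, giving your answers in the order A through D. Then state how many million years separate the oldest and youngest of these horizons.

A — Pleistocene; B — Eocene; C — Paleocene; D — Miocene; span 59.58 million years

Match each age against the start–end ranges in the excerpt: A = 0.32 Ma → Pleistocene (2.58–0.0117); B = 40.6 Ma → Eocene (56–33.9); C = 59.9 Ma → Paleocene (66–56); D = 10.61 Ma → Miocene (23.03–5.333).
The largest age is 59.9 Ma and the smallest is 0.32 Ma; their difference is 59.58 Myr.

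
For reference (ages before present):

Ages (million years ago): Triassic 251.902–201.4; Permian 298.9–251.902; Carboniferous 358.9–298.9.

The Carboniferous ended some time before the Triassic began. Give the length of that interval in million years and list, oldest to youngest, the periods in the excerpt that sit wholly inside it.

End of Carboniferous = 298.9 Ma; start of Triassic = 251.902 Ma.
Gap = 298.9 − 251.902 = 46.998 Myr.
Periods wholly inside 298.9–251.902 Ma: Permian (298.9–251.902).

46.998 million years; Permian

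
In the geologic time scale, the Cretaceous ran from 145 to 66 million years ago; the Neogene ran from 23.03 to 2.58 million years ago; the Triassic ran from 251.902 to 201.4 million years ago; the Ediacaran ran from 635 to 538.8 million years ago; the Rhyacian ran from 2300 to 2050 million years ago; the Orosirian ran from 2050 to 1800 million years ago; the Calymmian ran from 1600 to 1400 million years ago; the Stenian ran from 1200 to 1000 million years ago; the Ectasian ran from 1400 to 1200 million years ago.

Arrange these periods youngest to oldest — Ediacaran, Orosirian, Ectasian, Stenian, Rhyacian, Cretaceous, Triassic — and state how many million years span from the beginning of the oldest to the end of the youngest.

Start ages (Ma): Rhyacian 2300, Orosirian 2050, Ectasian 1400, Stenian 1200, Ediacaran 635, Triassic 251.902, Cretaceous 145.
Ordered youngest to oldest: Cretaceous, Triassic, Ediacaran, Stenian, Ectasian, Orosirian, Rhyacian.
Span = 2300 − 66 = 2234 Myr.

Cretaceous → Triassic → Ediacaran → Stenian → Ectasian → Orosirian → Rhyacian; total span 2234 Myr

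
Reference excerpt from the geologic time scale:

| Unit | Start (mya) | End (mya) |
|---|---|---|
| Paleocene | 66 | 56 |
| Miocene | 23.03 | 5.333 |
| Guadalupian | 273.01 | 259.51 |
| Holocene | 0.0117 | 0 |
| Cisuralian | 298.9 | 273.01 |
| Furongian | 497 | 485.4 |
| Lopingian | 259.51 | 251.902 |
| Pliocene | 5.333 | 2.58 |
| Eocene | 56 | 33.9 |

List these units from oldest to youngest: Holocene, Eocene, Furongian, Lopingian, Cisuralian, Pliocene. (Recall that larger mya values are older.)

Furongian → Cisuralian → Lopingian → Eocene → Pliocene → Holocene

Sorting by start age (descending Ma, since larger Ma = older): Furongian start 497, Cisuralian start 298.9, Lopingian start 259.51, Eocene start 56, Pliocene start 5.333, Holocene start 0.0117.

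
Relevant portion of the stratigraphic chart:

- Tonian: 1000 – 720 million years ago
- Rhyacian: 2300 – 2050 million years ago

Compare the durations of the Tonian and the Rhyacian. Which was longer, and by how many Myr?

Tonian: 1000 − 720 = 280 Myr.
Rhyacian: 2300 − 2050 = 250 Myr.
Difference: 280 − 250 = 30 Myr, so the Tonian was longer.

Tonian, by 30 million years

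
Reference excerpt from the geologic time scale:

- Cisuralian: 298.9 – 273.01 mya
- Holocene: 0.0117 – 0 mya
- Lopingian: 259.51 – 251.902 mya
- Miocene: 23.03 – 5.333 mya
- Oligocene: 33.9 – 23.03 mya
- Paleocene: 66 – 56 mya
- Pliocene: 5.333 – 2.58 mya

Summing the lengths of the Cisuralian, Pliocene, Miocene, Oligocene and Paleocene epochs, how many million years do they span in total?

Duration is start − end for each: (298.9 − 273.01) + (5.333 − 2.58) + (23.03 − 5.333) + (33.9 − 23.03) + (66 − 56).
That is 25.89 + 2.753 + 17.697 + 10.87 + 10, which totals 67.21 million years.

67.21 million years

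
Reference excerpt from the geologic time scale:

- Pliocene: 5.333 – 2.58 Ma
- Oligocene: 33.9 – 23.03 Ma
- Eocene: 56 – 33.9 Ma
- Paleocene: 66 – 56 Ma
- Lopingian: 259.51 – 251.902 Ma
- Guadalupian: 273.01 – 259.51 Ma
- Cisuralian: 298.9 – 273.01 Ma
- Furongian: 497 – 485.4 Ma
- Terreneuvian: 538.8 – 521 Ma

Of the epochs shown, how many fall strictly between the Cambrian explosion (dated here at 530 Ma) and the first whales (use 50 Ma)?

530 Ma sits inside the Terreneuvian (538.8–521) and 50 Ma inside the Eocene (56–33.9); neither of those is wholly between the two dates.
The listed epochs lying completely between them are Furongian, Cisuralian, Guadalupian, Lopingian, Paleocene — 5 in all.

5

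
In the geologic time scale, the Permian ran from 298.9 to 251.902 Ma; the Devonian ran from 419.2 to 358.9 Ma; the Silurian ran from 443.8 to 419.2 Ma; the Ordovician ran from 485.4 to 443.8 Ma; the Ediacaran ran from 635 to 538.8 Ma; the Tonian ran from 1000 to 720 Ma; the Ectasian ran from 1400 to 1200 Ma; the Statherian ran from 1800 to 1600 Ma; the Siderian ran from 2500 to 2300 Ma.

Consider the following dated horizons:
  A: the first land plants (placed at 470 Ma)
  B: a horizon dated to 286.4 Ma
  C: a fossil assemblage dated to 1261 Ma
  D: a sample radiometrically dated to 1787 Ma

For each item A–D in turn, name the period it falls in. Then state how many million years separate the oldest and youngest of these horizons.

A — Ordovician; B — Permian; C — Ectasian; D — Statherian; span 1500.6 million years

A: 470 Ma lies in 485.4–443.8 Ma, so Ordovician.
B: 286.4 Ma lies in 298.9–251.902 Ma, so Permian.
C: 1261 Ma lies in 1400–1200 Ma, so Ectasian.
D: 1787 Ma lies in 1800–1600 Ma, so Statherian.
Oldest = 1787 Ma, youngest = 286.4 Ma → span 1500.6 Myr.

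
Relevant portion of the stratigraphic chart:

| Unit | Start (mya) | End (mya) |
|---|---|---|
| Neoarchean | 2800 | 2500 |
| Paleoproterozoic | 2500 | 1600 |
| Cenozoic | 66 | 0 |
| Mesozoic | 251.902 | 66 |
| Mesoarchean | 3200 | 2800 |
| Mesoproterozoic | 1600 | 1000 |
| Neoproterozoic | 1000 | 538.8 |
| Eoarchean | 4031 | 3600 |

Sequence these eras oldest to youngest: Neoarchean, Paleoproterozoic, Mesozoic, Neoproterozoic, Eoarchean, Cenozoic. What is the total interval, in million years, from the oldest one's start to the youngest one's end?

Eoarchean → Neoarchean → Paleoproterozoic → Neoproterozoic → Mesozoic → Cenozoic; total span 4031 Myr

From the excerpt: Neoarchean 2800–2500; Paleoproterozoic 2500–1600; Mesozoic 251.902–66; Neoproterozoic 1000–538.8; Eoarchean 4031–3600; Cenozoic 66–0 (Ma).
Larger Ma is earlier, so the oldest is Eoarchean and the youngest is Cenozoic; oldest to youngest: Eoarchean, Neoarchean, Paleoproterozoic, Neoproterozoic, Mesozoic, Cenozoic.
Oldest start 4031 minus youngest end 0 gives 4031 Myr overall.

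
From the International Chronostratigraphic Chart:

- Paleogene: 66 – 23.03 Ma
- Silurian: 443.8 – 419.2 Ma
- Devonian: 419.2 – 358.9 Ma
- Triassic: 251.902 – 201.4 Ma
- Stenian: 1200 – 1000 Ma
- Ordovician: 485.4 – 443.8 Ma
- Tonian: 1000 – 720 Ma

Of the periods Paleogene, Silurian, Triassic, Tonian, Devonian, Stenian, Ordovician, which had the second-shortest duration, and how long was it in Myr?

Start − end for each: Paleogene 66 − 23.03 = 42.97; Silurian 443.8 − 419.2 = 24.6; Triassic 251.902 − 201.4 = 50.502; Tonian 1000 − 720 = 280; Devonian 419.2 − 358.9 = 60.3; Stenian 1200 − 1000 = 200; Ordovician 485.4 − 443.8 = 41.6.
Ranking these from shortest: Silurian < Ordovician < Paleogene < Triassic < Devonian < Stenian < Tonian.
Position 2 in that ranking is Ordovician, which lasted 41.6 Myr.

Ordovician, 41.6 million years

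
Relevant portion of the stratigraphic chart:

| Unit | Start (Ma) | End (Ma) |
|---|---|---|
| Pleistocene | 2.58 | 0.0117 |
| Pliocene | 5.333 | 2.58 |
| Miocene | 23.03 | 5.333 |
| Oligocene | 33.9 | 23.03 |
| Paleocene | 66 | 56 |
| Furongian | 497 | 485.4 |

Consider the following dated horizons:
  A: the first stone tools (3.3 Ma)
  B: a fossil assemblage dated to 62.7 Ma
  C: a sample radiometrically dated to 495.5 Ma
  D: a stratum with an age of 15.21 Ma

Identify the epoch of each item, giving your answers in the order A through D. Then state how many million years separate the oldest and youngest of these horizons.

A — Pliocene; B — Paleocene; C — Furongian; D — Miocene; span 492.2 million years

Match each age against the start–end ranges in the excerpt: A = 3.3 Ma → Pliocene (5.333–2.58); B = 62.7 Ma → Paleocene (66–56); C = 495.5 Ma → Furongian (497–485.4); D = 15.21 Ma → Miocene (23.03–5.333).
The largest age is 495.5 Ma and the smallest is 3.3 Ma; their difference is 492.2 Myr.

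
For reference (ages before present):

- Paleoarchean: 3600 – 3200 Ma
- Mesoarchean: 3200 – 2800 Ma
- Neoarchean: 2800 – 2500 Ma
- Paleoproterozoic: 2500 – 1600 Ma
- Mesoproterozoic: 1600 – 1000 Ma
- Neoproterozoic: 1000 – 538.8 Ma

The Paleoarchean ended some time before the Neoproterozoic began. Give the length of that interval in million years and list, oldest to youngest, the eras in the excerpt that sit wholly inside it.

End of Paleoarchean = 3200 Ma; start of Neoproterozoic = 1000 Ma.
Gap = 3200 − 1000 = 2200 Myr.
Eras wholly inside 3200–1000 Ma: Mesoarchean (3200–2800), Neoarchean (2800–2500), Paleoproterozoic (2500–1600), Mesoproterozoic (1600–1000).

2200 million years; Mesoarchean, Neoarchean, Paleoproterozoic, Mesoproterozoic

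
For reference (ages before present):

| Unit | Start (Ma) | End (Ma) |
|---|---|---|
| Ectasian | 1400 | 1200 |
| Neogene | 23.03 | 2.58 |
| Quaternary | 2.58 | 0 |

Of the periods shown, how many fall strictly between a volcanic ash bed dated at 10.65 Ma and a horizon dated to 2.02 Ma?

0

Checking each listed span, none has both start < 10.65 Ma and end > 2.02 Ma — every period straddles one of the two dates or lies outside them — so the count is 0.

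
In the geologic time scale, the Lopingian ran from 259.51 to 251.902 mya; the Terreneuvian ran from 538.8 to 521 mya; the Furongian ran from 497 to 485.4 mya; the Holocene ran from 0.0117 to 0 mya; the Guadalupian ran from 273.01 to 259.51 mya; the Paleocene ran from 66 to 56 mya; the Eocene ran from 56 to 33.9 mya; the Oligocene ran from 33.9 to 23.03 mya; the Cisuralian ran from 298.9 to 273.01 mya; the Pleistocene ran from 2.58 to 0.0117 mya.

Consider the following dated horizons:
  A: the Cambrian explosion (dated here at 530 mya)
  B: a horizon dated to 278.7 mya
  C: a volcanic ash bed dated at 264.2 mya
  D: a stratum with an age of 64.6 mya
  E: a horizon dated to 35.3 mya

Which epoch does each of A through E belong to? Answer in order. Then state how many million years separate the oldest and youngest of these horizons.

A: 530 Ma lies in 538.8–521 Ma, so Terreneuvian.
B: 278.7 Ma lies in 298.9–273.01 Ma, so Cisuralian.
C: 264.2 Ma lies in 273.01–259.51 Ma, so Guadalupian.
D: 64.6 Ma lies in 66–56 Ma, so Paleocene.
E: 35.3 Ma lies in 56–33.9 Ma, so Eocene.
Oldest = 530 Ma, youngest = 35.3 Ma → span 494.7 Myr.

A — Terreneuvian; B — Cisuralian; C — Guadalupian; D — Paleocene; E — Eocene; span 494.7 million years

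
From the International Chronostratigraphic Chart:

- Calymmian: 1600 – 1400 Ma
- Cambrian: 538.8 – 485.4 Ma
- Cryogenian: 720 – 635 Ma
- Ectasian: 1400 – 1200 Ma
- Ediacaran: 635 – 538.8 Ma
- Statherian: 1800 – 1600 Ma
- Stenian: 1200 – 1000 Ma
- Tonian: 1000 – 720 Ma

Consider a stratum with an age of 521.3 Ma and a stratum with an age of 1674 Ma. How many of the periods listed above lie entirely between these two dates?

6

The older date is 1674 Ma and the younger is 521.3 Ma.
Periods with start < 1674 and end > 521.3 Ma: Calymmian (1600–1400), Ectasian (1400–1200), Stenian (1200–1000), Tonian (1000–720), Cryogenian (720–635), Ediacaran (635–538.8).
That is 6 complete periods.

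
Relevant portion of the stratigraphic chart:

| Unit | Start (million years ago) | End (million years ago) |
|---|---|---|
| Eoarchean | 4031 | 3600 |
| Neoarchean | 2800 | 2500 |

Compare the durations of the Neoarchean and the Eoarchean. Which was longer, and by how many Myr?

Eoarchean, by 131 million years

Neoarchean: 2800 − 2500 = 300 Myr.
Eoarchean: 4031 − 3600 = 431 Myr.
Difference: 431 − 300 = 131 Myr, so the Eoarchean was longer.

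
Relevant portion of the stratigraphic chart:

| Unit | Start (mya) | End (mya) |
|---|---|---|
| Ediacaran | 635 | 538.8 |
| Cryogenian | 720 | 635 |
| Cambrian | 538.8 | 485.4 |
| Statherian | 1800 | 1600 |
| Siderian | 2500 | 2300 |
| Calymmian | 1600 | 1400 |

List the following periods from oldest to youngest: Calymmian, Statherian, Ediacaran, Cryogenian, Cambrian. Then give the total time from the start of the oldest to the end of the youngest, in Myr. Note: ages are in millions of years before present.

From the excerpt: Calymmian 1600–1400; Statherian 1800–1600; Ediacaran 635–538.8; Cryogenian 720–635; Cambrian 538.8–485.4 (Ma).
Larger Ma is earlier, so the oldest is Statherian and the youngest is Cambrian; oldest to youngest: Statherian, Calymmian, Cryogenian, Ediacaran, Cambrian.
Oldest start 1800 minus youngest end 485.4 gives 1314.6 Myr overall.

Statherian, Calymmian, Cryogenian, Ediacaran, Cambrian; total span 1314.6 Myr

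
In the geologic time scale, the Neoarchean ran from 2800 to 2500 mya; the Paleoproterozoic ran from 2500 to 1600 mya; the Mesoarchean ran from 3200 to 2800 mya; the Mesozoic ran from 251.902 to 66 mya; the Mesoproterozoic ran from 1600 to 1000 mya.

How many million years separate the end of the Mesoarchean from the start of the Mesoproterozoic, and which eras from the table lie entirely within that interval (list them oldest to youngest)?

The Mesoarchean closes at 2800 Ma and the Mesoproterozoic opens at 1600 Ma, so the interval is 2800 − 1600 = 1200 Myr.
An era fits inside if it starts at or after 2800 Ma and ends at or before 1600 Ma; oldest first that gives Neoarchean, Paleoproterozoic.

1200 million years; Neoarchean, Paleoproterozoic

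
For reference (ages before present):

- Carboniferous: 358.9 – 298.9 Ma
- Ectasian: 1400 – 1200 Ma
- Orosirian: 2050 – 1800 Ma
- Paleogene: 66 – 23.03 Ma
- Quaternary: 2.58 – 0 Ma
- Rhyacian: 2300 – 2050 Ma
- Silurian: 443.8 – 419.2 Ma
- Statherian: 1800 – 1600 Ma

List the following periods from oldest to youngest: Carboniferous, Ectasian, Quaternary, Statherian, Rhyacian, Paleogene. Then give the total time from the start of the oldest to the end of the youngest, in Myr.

Rhyacian → Statherian → Ectasian → Carboniferous → Paleogene → Quaternary; total span 2300 Myr

From the excerpt: Carboniferous 358.9–298.9; Ectasian 1400–1200; Quaternary 2.58–0; Statherian 1800–1600; Rhyacian 2300–2050; Paleogene 66–23.03 (Ma).
Larger Ma is earlier, so the oldest is Rhyacian and the youngest is Quaternary; oldest to youngest: Rhyacian, Statherian, Ectasian, Carboniferous, Paleogene, Quaternary.
Oldest start 2300 minus youngest end 0 gives 2300 Myr overall.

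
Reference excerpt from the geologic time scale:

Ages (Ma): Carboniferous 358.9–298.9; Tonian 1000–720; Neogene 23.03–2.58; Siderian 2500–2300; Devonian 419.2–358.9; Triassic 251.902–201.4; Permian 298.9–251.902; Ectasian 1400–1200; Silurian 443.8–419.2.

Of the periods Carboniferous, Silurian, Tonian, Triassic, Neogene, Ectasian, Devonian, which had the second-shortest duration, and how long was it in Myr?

Silurian, 24.6 million years

Durations: Carboniferous 60; Silurian 24.6; Tonian 280; Triassic 50.502; Neogene 20.45; Ectasian 200; Devonian 60.3 Myr.
Sorted shortest-first: Neogene (20.45), Silurian (24.6), Triassic (50.502), Carboniferous (60), Devonian (60.3), Ectasian (200), Tonian (280).
The second shortest is Silurian at 24.6 Myr.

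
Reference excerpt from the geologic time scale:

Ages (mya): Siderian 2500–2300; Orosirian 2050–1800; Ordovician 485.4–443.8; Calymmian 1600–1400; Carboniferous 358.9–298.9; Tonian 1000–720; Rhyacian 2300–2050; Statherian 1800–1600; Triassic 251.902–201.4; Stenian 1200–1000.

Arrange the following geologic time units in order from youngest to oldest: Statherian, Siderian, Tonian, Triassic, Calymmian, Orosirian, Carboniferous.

Triassic, then Carboniferous, then Tonian, then Calymmian, then Statherian, then Orosirian, then Siderian

Sorting by start age (ascending Ma, since larger Ma = older): Triassic start 251.902, Carboniferous start 358.9, Tonian start 1000, Calymmian start 1600, Statherian start 1800, Orosirian start 2050, Siderian start 2500.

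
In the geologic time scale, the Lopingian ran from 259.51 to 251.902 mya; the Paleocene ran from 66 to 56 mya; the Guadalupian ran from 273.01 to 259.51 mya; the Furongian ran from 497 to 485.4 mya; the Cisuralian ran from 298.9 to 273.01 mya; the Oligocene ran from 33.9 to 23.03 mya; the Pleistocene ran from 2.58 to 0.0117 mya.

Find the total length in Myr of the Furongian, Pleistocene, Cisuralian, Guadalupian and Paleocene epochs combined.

63.5583 million years

Each duration: Furongian = 11.6; Pleistocene = 2.5683; Cisuralian = 25.89; Guadalupian = 13.5; Paleocene = 10.
Sum: 11.6 + 2.5683 + 25.89 + 13.5 + 10 = 63.5583 Myr.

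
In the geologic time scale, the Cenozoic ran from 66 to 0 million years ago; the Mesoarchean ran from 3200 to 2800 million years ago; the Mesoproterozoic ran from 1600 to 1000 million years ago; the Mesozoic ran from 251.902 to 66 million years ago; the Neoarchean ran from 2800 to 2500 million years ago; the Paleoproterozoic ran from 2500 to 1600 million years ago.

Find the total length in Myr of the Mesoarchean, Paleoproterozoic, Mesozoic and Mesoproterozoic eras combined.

Duration is start − end for each: (3200 − 2800) + (2500 − 1600) + (251.902 − 66) + (1600 − 1000).
That is 400 + 900 + 185.902 + 600, which totals 2085.902 million years.

2085.902 million years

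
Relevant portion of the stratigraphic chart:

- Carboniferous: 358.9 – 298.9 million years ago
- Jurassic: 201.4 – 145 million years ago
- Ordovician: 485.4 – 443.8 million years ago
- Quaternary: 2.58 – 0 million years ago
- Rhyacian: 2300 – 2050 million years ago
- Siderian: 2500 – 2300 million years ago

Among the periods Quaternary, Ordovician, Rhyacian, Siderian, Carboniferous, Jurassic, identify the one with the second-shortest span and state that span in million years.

Ordovician, 41.6 million years

Durations: Quaternary 2.58; Ordovician 41.6; Rhyacian 250; Siderian 200; Carboniferous 60; Jurassic 56.4 Myr.
Sorted shortest-first: Quaternary (2.58), Ordovician (41.6), Jurassic (56.4), Carboniferous (60), Siderian (200), Rhyacian (250).
The second shortest is Ordovician at 41.6 Myr.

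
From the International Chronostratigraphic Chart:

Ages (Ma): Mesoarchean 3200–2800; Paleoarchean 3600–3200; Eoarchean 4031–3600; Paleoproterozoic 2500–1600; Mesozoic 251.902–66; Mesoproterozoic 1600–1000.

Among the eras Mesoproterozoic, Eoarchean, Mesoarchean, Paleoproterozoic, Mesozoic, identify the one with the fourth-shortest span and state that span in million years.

Start − end for each: Mesoproterozoic 1600 − 1000 = 600; Eoarchean 4031 − 3600 = 431; Mesoarchean 3200 − 2800 = 400; Paleoproterozoic 2500 − 1600 = 900; Mesozoic 251.902 − 66 = 185.902.
Ranking these from shortest: Mesozoic < Mesoarchean < Eoarchean < Mesoproterozoic < Paleoproterozoic.
Position 4 in that ranking is Mesoproterozoic, which lasted 600 Myr.

Mesoproterozoic, 600 million years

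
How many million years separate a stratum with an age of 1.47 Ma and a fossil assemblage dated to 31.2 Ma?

29.73 million years

31.2 − 1.47 = 29.73 million years.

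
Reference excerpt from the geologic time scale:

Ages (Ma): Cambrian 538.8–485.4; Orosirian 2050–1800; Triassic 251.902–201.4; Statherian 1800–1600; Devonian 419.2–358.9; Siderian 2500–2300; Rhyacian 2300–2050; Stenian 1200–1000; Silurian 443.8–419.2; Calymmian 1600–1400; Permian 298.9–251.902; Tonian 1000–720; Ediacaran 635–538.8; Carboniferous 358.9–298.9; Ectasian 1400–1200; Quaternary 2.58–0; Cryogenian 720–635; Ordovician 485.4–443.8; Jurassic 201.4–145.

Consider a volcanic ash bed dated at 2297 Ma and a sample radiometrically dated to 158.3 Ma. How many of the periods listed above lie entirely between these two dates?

15

2297 Ma sits inside the Rhyacian (2300–2050) and 158.3 Ma inside the Jurassic (201.4–145); neither of those is wholly between the two dates.
The listed periods lying completely between them are Orosirian, Statherian, Calymmian, Ectasian, Stenian, Tonian, Cryogenian, Ediacaran, Cambrian, Ordovician, Silurian, Devonian, Carboniferous, Permian, Triassic — 15 in all.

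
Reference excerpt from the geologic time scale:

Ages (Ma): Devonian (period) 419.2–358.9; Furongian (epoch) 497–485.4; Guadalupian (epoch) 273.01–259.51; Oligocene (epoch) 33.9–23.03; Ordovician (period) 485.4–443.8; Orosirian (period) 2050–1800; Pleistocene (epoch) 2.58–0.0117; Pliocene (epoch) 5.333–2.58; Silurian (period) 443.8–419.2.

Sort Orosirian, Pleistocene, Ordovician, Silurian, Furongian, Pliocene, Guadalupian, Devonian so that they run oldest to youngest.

Read off each span (Ma): Orosirian 2050–1800; Pleistocene 2.58–0.0117; Ordovician 485.4–443.8; Silurian 443.8–419.2; Furongian 497–485.4; Pliocene 5.333–2.58; Guadalupian 273.01–259.51; Devonian 419.2–358.9.
Larger Ma is older, so oldest→youngest is Orosirian, Furongian, Ordovician, Silurian, Devonian, Guadalupian, Pliocene, Pleistocene.

Orosirian → Furongian → Ordovician → Silurian → Devonian → Guadalupian → Pliocene → Pleistocene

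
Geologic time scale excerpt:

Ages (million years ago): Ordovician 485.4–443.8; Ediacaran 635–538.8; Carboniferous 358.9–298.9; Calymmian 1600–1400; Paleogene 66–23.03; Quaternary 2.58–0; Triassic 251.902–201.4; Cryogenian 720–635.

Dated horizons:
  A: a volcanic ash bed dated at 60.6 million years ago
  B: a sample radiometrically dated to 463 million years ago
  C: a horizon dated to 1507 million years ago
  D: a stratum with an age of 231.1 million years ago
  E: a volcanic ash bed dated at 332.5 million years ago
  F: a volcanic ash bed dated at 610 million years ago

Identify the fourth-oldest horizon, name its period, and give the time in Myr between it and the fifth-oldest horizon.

E, in the Carboniferous; 101.4 million years to D

Larger Ma means older, so oldest first: C 1507 > F 610 > B 463 > E 332.5 > D 231.1 > A 60.6.
Counting 4 along gives E (332.5 Ma); the excerpt puts that inside the Carboniferous, 358.9–298.9 Ma.
Next in line is D (231.1 Ma), and 332.5 − 231.1 = 101.4 Myr.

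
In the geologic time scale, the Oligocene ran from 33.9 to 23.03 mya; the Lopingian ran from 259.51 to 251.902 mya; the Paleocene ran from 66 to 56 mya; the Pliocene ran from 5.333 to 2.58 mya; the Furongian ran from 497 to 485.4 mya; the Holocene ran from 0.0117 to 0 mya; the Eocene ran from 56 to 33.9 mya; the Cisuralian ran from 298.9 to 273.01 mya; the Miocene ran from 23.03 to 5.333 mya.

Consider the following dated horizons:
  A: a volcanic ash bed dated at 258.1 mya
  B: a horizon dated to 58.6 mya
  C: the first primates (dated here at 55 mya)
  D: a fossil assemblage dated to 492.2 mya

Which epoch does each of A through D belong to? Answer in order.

Match each age against the start–end ranges in the excerpt: A = 258.1 Ma → Lopingian (259.51–251.902); B = 58.6 Ma → Paleocene (66–56); C = 55 Ma → Eocene (56–33.9); D = 492.2 Ma → Furongian (497–485.4).

A — Lopingian; B — Paleocene; C — Eocene; D — Furongian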